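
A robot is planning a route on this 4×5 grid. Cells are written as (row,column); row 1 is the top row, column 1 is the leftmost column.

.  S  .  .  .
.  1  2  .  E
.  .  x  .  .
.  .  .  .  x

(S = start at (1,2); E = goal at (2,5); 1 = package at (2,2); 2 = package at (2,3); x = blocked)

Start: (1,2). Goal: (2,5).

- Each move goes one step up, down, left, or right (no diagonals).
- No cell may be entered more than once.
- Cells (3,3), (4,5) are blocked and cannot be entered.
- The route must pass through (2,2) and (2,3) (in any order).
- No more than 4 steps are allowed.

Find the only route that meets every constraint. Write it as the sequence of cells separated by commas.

The 4-move cap with required stops at (2,2), (2,3) leaves no slack for detours.
Route from (1,2): down 1 to (2,2), right 3 to (2,5) — 4 moves in all.
Check: all required cells visited; 4 ≤ 4 moves.

(1,2), (2,2), (2,3), (2,4), (2,5)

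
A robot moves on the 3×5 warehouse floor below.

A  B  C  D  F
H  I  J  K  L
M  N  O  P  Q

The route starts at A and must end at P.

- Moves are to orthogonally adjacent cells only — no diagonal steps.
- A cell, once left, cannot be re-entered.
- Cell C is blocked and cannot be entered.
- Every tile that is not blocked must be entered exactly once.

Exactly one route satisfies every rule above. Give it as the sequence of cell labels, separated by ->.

A -> B -> I -> H -> M -> N -> O -> J -> K -> D -> F -> L -> Q -> P

Need to visit all 14 open cells exactly once, starting at A and ending at P.
Cell Q has only two open neighbours (L and P), so the path must pass straight through it: one of those is the cell it's entered from and the other is where it exits.
Route from A: right to B, down to I, left to H, down to M, 2× right (reaching O), up to J, right to K, up to D, right to F, 2× down (reaching Q), left to P — 13 moves in all.
Check: all 14 open cells covered.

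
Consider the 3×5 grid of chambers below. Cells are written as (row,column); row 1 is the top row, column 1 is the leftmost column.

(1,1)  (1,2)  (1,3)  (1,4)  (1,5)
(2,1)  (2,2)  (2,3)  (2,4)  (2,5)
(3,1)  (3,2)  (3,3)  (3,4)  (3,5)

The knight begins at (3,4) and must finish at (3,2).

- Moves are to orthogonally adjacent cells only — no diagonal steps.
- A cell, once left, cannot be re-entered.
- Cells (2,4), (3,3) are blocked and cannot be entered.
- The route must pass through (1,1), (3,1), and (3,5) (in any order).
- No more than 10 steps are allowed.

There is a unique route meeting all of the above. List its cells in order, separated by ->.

(3,4) -> (3,5) -> (2,5) -> (1,5) -> (1,4) -> (1,3) -> (1,2) -> (1,1) -> (2,1) -> (3,1) -> (3,2)

The 10-move cap with required stops at (1,1), (3,1), (3,5) leaves no slack for detours.
Route from (3,4): right 1 to (3,5), up 2 to (1,5), left 4 to (1,1), down 2 to (3,1), right 1 to (3,2) — 10 moves in all.
Check: all required cells visited; 10 ≤ 10 moves.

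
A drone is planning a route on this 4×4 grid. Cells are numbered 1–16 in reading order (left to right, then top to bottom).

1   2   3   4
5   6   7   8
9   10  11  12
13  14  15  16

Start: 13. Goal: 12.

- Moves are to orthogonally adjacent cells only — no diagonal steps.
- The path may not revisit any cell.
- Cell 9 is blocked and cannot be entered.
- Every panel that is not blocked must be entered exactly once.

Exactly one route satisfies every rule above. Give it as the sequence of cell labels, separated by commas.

13, 14, 10, 6, 5, 1, 2, 3, 4, 8, 7, 11, 15, 16, 12

Need to visit all 15 open cells exactly once, starting at 13 and ending at 12.
Route from 13: right 1 to 14, up 2 to 6, left 1 to 5, up 1 to 1, right 3 to 4, down 1 to 8, left 1 to 7, down 2 to 15, right 1 to 16, up 1 to 12 — 14 moves in all.
Check: all 15 open cells covered.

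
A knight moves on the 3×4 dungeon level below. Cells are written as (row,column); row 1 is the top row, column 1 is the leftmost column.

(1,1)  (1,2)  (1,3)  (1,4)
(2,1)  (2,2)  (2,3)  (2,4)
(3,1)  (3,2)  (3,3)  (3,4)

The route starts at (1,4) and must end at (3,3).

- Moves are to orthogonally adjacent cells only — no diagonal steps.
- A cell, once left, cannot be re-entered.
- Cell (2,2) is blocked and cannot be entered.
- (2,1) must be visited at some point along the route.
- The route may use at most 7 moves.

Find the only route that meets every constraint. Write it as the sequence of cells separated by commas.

(1,4), (1,3), (1,2), (1,1), (2,1), (3,1), (3,2), (3,3)

The budget equals the shortest possible length, so every move has to be on a shortest route through the required cells.
Route from (1,4): left 3 to (1,1), down 2 to (3,1), right 2 to (3,3) — 7 moves in all.
Check: all required cells visited; 7 ≤ 7 moves.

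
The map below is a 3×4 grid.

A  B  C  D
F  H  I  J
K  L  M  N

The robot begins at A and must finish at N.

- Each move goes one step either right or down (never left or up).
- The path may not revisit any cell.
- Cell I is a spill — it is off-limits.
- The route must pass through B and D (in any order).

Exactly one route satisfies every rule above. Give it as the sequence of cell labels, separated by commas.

A, B, C, D, J, N

Moves only go right or down, so the column and row indices never decrease.
Route from A: 3× right (reaching D), 2× down (reaching N) — 5 moves in all.
Check: all required cells visited.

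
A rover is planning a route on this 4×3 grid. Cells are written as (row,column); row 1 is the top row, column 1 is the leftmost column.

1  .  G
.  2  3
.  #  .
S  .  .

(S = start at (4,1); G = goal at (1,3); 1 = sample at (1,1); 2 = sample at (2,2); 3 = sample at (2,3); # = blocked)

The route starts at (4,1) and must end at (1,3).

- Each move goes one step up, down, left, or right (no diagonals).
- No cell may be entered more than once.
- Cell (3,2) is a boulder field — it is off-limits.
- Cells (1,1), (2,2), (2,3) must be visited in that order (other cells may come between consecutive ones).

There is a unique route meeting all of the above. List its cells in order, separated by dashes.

(4,1) - (3,1) - (2,1) - (1,1) - (1,2) - (2,2) - (2,3) - (1,3)

The waypoints must appear in the order (1,1), (2,2), (2,3), with no cell reused.
Route from (4,1): 3× up (reaching (1,1)), right to (1,2), down to (2,2), right to (2,3), up to (1,3) — 7 moves in all.
Check: order respected (1 at step 3, 2 at step 5, 3 at step 6).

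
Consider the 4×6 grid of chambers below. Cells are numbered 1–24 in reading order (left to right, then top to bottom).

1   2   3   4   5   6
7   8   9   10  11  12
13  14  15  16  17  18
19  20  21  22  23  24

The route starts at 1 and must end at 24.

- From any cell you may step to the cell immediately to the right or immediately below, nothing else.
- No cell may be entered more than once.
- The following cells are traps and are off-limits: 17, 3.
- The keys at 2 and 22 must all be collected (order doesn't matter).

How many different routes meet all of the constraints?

A right/down-only route from 1 to 24 makes exactly 3 down-moves and 5 right-moves in some order.
With no other constraints that would be C(8,3) = 56 routes.
A monotone route can only reach the required cells in the order 2, 22, so split there and multiply the segment counts (each segment already excludes blocked cells): 1→2: 1; 2→22: 6; 22→24: 1; product = 6.
That gives 6 routes.

6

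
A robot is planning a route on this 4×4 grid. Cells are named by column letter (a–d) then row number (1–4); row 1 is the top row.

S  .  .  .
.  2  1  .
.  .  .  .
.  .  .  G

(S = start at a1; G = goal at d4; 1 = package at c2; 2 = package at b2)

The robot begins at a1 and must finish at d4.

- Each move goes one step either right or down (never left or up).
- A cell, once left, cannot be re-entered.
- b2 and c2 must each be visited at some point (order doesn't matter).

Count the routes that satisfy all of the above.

A right/down-only route from a1 to d4 makes exactly 3 down-moves and 3 right-moves in some order.
With no other constraints that would be C(6,3) = 20 routes.
A monotone route can only reach the required cells in the order b2, c2, so split there and multiply the segment counts: a1→b2: 2; b2→c2: 1; c2→d4: 3; product = 6.
That gives 6 routes.

6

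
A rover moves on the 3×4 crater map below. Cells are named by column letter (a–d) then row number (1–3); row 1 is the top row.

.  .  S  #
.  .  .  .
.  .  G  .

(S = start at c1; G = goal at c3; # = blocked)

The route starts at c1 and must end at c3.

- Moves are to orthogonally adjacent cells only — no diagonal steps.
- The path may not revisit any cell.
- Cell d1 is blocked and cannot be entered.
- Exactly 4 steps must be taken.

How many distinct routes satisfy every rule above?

Need simple routes of exactly 4 moves from c1 to c3 (Manhattan distance 2, so 1 moves are spent on a detour and 1 undoing it).
Enumerating: c1 c2 b2 b3 c3 | c1 c2 d2 d3 c3 | c1 b1 b2 b3 c3 | c1 b1 b2 c2 c3.
That gives 4 routes.

4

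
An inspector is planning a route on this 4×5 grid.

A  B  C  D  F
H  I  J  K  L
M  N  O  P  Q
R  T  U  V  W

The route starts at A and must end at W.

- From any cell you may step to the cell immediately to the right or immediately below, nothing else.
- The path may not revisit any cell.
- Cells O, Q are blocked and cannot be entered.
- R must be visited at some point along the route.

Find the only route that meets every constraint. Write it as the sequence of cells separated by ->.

Moves only go right or down, so the column and row indices never decrease.
Route from A: down 3 to R, right 4 to W — 7 moves in all.
Check: all required cells visited.

A -> H -> M -> R -> T -> U -> V -> W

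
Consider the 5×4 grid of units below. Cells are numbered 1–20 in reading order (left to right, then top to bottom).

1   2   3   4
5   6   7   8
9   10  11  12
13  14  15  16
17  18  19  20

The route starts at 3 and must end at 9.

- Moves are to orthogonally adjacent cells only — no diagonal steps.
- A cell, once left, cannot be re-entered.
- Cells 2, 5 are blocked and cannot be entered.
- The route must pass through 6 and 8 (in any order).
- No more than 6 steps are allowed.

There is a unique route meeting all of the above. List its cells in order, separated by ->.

Any route must reach 6 and 8 and still end at 9 within 6 moves, so the order of the required stops is forced.
Route from 3: right to 4, down to 8, 2× left (reaching 6), down to 10, left to 9 — 6 moves in all.
Check: all required cells visited; 6 ≤ 6 moves.

3 -> 4 -> 8 -> 7 -> 6 -> 10 -> 9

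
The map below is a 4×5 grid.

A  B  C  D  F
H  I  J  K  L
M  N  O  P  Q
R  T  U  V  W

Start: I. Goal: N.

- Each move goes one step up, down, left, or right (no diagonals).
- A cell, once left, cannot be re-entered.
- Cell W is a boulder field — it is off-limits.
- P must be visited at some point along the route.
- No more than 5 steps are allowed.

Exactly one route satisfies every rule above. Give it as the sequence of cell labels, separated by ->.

I -> J -> K -> P -> O -> N

The budget equals the shortest possible length, so every move has to be on a shortest route through the required cells.
Route from I: right 2 to K, down 1 to P, left 2 to N — 5 moves in all.
Check: all required cells visited; 5 ≤ 5 moves.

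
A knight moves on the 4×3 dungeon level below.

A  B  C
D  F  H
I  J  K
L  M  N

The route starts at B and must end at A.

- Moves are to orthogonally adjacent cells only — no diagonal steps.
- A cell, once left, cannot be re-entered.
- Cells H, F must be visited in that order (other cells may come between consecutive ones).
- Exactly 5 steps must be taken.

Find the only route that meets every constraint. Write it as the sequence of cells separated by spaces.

B C H F D A

The waypoints must appear in the order H, F, with no cell reused.
Route from B: right to C, down to H, 2× left (reaching D), up to A — 5 moves in all.
Check: order respected (H at step 2, F at step 3); 5 moves as required.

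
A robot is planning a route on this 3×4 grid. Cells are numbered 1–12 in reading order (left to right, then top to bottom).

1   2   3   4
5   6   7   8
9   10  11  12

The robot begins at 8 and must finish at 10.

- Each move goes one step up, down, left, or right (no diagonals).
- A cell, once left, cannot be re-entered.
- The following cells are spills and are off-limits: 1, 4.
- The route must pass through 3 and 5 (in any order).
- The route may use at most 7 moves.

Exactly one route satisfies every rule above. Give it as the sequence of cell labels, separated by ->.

8 -> 7 -> 3 -> 2 -> 6 -> 5 -> 9 -> 10

The budget equals the shortest possible length, so every move has to be on a shortest route through the required cells.
Route from 8: left to 7, up to 3, left to 2, down to 6, left to 5, down to 9, right to 10 — 7 moves in all.
Check: all required cells visited; 7 ≤ 7 moves.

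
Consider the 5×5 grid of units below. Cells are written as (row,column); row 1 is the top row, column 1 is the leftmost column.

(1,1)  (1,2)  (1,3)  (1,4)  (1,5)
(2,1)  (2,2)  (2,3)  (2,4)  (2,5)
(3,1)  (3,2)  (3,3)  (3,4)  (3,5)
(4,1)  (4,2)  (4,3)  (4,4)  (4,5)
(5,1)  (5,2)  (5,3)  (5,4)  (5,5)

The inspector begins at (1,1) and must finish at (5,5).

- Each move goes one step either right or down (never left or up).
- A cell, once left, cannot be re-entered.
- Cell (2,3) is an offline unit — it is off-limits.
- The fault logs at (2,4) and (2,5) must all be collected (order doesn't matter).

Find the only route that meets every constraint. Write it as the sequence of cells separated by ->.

(1,1) -> (1,2) -> (1,3) -> (1,4) -> (2,4) -> (2,5) -> (3,5) -> (4,5) -> (5,5)

Moves only go right or down, so the column and row indices never decrease.
Route from (1,1): right 3 to (1,4), down 1 to (2,4), right 1 to (2,5), down 3 to (5,5) — 8 moves in all.
Check: all required cells visited.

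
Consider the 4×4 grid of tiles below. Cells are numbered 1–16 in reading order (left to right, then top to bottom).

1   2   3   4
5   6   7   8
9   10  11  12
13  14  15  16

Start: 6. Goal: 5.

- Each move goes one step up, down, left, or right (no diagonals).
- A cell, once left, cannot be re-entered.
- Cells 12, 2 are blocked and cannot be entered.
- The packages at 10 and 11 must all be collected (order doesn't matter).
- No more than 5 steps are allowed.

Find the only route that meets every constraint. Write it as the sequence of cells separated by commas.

The 5-move cap with required stops at 10, 11 leaves no slack for detours.
Route from 6: right 1 to 7, down 1 to 11, left 2 to 9, up 1 to 5 — 5 moves in all.
Check: all required cells visited; 5 ≤ 5 moves.

6, 7, 11, 10, 9, 5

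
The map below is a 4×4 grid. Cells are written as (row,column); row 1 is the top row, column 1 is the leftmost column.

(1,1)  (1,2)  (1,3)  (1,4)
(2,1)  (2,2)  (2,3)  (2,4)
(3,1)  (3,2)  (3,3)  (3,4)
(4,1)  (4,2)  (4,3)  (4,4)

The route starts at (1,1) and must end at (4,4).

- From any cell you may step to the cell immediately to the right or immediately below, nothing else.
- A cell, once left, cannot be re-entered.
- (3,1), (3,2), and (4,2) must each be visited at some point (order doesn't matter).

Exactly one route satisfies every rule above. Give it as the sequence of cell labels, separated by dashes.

(1,1) - (2,1) - (3,1) - (3,2) - (4,2) - (4,3) - (4,4)

Moves only go right or down, so the column and row indices never decrease.
Route from (1,1): down 2 to (3,1), right 1 to (3,2), down 1 to (4,2), right 2 to (4,4) — 6 moves in all.
Check: all required cells visited.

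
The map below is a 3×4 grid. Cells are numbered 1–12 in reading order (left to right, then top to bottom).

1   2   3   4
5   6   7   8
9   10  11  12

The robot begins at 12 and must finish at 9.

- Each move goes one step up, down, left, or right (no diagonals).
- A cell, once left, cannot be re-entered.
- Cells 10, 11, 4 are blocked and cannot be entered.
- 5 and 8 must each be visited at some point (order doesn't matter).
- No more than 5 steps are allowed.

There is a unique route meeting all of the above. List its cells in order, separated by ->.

Any route must reach 5 and 8 and still end at 9 within 5 moves, so the order of the required stops is forced.
Route from 12: up 1 to 8, left 3 to 5, down 1 to 9 — 5 moves in all.
Check: all required cells visited; 5 ≤ 5 moves.

12 -> 8 -> 7 -> 6 -> 5 -> 9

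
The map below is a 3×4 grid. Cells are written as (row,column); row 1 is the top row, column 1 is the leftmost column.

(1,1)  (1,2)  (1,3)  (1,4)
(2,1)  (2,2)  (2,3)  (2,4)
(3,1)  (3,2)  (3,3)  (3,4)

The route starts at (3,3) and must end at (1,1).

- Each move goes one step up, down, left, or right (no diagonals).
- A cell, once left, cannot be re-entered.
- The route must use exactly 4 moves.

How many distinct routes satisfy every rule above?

6

Need simple routes of exactly 4 moves from (3,3) to (1,1) (Manhattan distance 4, so 0 moves are spent on a detour and 0 undoing it).
Enumerating: (3,3) (2,3) (1,3) (1,2) (1,1) | (3,3) (2,3) (2,2) (1,2) (1,1) | (3,3) (2,3) (2,2) (2,1) (1,1) | (3,3) (3,2) (2,2) (1,2) (1,1) | (3,3) (3,2) (2,2) (2,1) (1,1) | (3,3) (3,2) (3,1) (2,1) (1,1).
That gives 6 routes.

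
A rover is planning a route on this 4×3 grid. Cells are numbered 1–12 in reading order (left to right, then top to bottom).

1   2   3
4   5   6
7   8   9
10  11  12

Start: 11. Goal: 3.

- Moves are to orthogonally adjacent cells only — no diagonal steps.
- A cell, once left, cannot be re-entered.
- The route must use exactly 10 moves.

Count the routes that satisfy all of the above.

4

Need simple routes of exactly 10 moves from 11 to 3 (Manhattan distance 4, so 3 moves are spent on a detour and 3 undoing it).
Enumerating: 11 10 7 4 1 2 5 8 9 6 3 | 11 10 7 8 9 6 5 4 1 2 3 | 11 12 9 6 5 8 7 4 1 2 3 | 11 12 9 8 7 4 1 2 5 6 3.
That gives 4 routes.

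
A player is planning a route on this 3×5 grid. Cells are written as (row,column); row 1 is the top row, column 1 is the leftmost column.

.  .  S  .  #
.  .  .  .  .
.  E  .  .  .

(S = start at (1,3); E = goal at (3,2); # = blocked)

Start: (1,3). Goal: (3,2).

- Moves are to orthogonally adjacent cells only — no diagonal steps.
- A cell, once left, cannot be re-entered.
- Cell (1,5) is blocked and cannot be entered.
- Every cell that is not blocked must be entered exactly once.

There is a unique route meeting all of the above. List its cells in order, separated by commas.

Need to visit all 14 open cells exactly once, starting at (1,3) and ending at (3,2).
Cell (1,1) has only two open neighbours ((2,1) and (1,2)), so the path must pass straight through it: one of those is the cell it's entered from and the other is where it exits.
Route from (1,3): right 1 to (1,4), down 1 to (2,4), right 1 to (2,5), down 1 to (3,5), left 2 to (3,3), up 1 to (2,3), left 1 to (2,2), up 1 to (1,2), left 1 to (1,1), down 2 to (3,1), right 1 to (3,2) — 13 moves in all.
Check: all 14 open cells covered.

(1,3), (1,4), (2,4), (2,5), (3,5), (3,4), (3,3), (2,3), (2,2), (1,2), (1,1), (2,1), (3,1), (3,2)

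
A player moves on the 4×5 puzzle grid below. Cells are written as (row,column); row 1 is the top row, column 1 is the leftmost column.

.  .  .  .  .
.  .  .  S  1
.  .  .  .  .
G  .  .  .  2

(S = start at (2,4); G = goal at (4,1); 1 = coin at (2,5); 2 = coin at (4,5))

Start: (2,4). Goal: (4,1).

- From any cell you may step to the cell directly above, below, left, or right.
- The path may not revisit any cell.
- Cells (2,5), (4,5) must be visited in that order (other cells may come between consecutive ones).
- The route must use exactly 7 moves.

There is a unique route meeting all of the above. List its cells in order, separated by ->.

The waypoints must appear in the order (2,5), (4,5), with no cell reused.
Route from (2,4): right 1 to (2,5), down 2 to (4,5), left 4 to (4,1) — 7 moves in all.
Check: order respected (1 at step 1, 2 at step 3); 7 moves as required.

(2,4) -> (2,5) -> (3,5) -> (4,5) -> (4,4) -> (4,3) -> (4,2) -> (4,1)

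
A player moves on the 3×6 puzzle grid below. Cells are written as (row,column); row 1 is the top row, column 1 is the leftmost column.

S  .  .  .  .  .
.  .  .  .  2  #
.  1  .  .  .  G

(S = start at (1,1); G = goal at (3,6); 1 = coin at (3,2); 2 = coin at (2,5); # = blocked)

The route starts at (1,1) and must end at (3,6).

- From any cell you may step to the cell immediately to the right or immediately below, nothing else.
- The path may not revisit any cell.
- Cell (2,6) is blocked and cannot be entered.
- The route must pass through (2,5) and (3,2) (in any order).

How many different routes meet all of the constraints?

0

A right/down-only route from (1,1) to (3,6) makes exactly 2 down-moves and 5 right-moves in some order.
With no other constraints that would be C(7,2) = 21 routes.
(3,2) is below but to the left of (2,5): going (2,5) → (3,2) would need a leftward move and (3,2) → (2,5) an upward move, so no right/down-only route can visit both required cells.
No route satisfies every constraint, so the count is 0.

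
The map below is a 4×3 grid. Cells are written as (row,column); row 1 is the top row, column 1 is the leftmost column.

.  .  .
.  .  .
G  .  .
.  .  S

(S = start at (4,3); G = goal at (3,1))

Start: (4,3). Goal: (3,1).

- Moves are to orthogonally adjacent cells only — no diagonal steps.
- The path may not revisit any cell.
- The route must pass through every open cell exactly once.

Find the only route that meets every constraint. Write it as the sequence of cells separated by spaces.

Need to visit all 12 open cells exactly once, starting at (4,3) and ending at (3,1).
Route from (4,3): up 3 to (1,3), left 2 to (1,1), down 1 to (2,1), right 1 to (2,2), down 2 to (4,2), left 1 to (4,1), up 1 to (3,1) — 11 moves in all.
Check: all 12 open cells covered.

(4,3) (3,3) (2,3) (1,3) (1,2) (1,1) (2,1) (2,2) (3,2) (4,2) (4,1) (3,1)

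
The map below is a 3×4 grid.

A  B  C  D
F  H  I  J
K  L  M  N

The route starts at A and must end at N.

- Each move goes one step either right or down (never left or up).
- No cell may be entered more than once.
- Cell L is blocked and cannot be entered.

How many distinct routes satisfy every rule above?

7

A right/down-only route from A to N makes exactly 2 down-moves and 3 right-moves in some order.
With no other constraints that would be C(5,2) = 10 routes.
Subtract routes through each blocked cell (inclusion–exclusion for overlaps): − through L: 3 → 7.
That gives 7 routes.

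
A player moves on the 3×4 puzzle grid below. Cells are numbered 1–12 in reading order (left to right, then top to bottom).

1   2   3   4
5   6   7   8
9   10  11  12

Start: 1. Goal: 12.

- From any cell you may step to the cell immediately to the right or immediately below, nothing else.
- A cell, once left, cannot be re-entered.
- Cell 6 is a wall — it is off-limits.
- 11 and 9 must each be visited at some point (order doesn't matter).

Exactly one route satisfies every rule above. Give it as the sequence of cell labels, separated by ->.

Moves only go right or down, so the column and row indices never decrease.
Route from 1: down 2 to 9, right 3 to 12 — 5 moves in all.
Check: all required cells visited.

1 -> 5 -> 9 -> 10 -> 11 -> 12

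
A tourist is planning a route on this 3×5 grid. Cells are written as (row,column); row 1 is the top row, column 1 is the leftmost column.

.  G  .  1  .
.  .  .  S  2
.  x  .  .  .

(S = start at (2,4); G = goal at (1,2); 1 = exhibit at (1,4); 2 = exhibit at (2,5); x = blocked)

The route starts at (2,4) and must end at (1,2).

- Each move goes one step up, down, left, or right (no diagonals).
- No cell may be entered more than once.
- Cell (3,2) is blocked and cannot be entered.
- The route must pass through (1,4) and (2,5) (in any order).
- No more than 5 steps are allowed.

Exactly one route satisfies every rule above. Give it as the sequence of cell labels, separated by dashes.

The 5-move cap with required stops at (1,4), (2,5) leaves no slack for detours.
Route from (2,4): right to (2,5), up to (1,5), 3× left (reaching (1,2)) — 5 moves in all.
Check: all required cells visited; 5 ≤ 5 moves.

(2,4) - (2,5) - (1,5) - (1,4) - (1,3) - (1,2)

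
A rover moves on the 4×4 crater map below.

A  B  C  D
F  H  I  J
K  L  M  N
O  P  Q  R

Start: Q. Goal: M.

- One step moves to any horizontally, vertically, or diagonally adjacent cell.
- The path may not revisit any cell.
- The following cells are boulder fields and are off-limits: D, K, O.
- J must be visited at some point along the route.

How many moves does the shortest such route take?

3

Any route passes through J somewhere between Q and M. Summing Chebyshev distances along the two legs (Q → J → M) gives a lower bound of 2 + 1 = 3 moves.
A route of 3 moves achieves this: Q → N → J → M.
Since 3 matches the lower bound, it is optimal.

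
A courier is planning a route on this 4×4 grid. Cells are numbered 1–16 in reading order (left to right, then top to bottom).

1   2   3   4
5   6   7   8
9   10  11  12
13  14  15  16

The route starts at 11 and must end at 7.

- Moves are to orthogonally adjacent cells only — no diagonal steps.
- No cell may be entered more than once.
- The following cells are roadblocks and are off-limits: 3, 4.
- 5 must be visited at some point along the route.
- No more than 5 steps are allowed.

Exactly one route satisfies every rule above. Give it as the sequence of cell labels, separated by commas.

11, 10, 9, 5, 6, 7

Any route must reach 5 and still end at 7 within 5 moves, so the order of the required stops is forced.
Route from 11: left 2 to 9, up 1 to 5, right 2 to 7 — 5 moves in all.
Check: all required cells visited; 5 ≤ 5 moves.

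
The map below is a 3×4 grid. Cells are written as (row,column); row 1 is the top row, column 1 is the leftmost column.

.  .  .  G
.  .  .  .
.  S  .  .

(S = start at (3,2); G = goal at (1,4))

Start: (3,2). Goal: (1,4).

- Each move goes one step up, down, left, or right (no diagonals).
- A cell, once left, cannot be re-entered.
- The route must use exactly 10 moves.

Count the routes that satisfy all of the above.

5

Need simple routes of exactly 10 moves from (3,2) to (1,4) (Manhattan distance 4, so 3 moves are spent on a detour and 3 undoing it).
Enumerating: (3,2) (2,2) (2,1) (1,1) (1,2) (1,3) (2,3) (3,3) (3,4) (2,4) (1,4) | (3,2) (3,1) (2,1) (1,1) (1,2) (2,2) (2,3) (3,3) (3,4) (2,4) (1,4) | (3,2) (3,1) (2,1) (1,1) (1,2) (1,3) (2,3) (3,3) (3,4) (2,4) (1,4) | (3,2) (3,1) (2,1) (2,2) (1,2) (1,3) (2,3) (3,3) (3,4) (2,4) (1,4) | (3,2) (3,3) (3,4) (2,4) (2,3) (2,2) (2,1) (1,1) (1,2) (1,3) (1,4).
That gives 5 routes.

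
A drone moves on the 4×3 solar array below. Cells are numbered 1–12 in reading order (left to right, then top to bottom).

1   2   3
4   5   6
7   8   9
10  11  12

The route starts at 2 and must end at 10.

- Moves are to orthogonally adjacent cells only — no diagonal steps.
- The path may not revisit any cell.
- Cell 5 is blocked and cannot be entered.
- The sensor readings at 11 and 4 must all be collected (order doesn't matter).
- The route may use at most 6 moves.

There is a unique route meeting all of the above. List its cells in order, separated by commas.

Any route must reach 11 and 4 and still end at 10 within 6 moves, so the order of the required stops is forced.
Route from 2: left to 1, 2× down (reaching 7), right to 8, down to 11, left to 10 — 6 moves in all.
Check: all required cells visited; 6 ≤ 6 moves.

2, 1, 4, 7, 8, 11, 10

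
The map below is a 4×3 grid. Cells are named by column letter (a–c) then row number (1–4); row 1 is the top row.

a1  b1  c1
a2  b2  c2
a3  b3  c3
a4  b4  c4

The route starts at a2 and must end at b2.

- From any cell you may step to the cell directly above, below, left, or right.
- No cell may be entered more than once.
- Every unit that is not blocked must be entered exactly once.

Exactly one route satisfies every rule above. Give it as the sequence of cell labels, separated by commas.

a2, a1, b1, c1, c2, c3, c4, b4, a4, a3, b3, b2

Need to visit all 12 open cells exactly once, starting at a2 and ending at b2.
Route from a2: up 1 to a1, right 2 to c1, down 3 to c4, left 2 to a4, up 1 to a3, right 1 to b3, up 1 to b2 — 11 moves in all.
Check: all 12 open cells covered.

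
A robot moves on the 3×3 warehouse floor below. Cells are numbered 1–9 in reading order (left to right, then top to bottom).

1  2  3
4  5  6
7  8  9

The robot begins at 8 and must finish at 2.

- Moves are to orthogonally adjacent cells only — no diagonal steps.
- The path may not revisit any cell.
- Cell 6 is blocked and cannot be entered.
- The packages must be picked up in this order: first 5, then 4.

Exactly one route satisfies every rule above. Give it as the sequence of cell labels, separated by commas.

The waypoints must appear in the order 5, 4, with no cell reused.
Route from 8: up to 5, left to 4, up to 1, right to 2 — 4 moves in all.
Check: order respected (5 at step 1, 4 at step 2).

8, 5, 4, 1, 2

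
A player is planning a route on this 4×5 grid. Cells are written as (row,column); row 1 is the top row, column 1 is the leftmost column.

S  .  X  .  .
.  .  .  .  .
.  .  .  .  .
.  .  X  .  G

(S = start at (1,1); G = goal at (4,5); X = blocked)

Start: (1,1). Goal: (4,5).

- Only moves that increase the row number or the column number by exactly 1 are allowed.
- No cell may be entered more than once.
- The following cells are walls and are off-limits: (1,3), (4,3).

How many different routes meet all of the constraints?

A right/down-only route from (1,1) to (4,5) makes exactly 3 down-moves and 4 right-moves in some order.
With no other constraints that would be C(7,3) = 35 routes.
Subtract routes through each blocked cell (inclusion–exclusion for overlaps): − through (1,3): 10 − through (4,3): 10 + through (1,3)&(4,3): 1 → 16.
That gives 16 routes.

16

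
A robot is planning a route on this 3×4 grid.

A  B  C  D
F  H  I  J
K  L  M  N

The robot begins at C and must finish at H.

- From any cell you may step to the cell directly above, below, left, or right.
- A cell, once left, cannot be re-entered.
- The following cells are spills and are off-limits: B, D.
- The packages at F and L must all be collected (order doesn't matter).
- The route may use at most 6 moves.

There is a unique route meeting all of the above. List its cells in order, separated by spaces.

C I M L K F H

The 6-move cap with required stops at F, L leaves no slack for detours.
Route from C: down 2 to M, left 2 to K, up 1 to F, right 1 to H — 6 moves in all.
Check: all required cells visited; 6 ≤ 6 moves.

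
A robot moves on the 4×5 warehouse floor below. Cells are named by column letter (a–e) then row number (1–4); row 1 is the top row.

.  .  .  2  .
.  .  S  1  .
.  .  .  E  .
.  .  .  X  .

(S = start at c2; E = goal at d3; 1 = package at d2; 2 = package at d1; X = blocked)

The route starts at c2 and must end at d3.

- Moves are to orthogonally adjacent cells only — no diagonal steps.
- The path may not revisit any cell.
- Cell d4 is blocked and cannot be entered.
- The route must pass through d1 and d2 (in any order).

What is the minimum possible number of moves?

Any route passes through d1 and d2 in some order between c2 and d3. Summing Manhattan distances along each leg and taking the cheapest ordering (c2 → d2 → d1 → d3) gives a lower bound of 1 + 1 + 2 = 4 moves.
A route of 4 moves achieves this: c2 → c1 → d1 → d2 → d3.
Since 4 matches the lower bound, it is optimal.

4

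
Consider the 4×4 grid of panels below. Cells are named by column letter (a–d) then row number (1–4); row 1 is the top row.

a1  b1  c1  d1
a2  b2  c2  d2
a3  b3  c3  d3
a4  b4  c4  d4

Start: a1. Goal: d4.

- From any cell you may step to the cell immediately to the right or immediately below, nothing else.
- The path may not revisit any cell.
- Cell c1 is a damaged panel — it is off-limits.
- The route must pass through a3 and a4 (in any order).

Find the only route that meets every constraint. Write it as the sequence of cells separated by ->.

Moves only go right or down, so the column and row indices never decrease.
Route from a1: down 3 to a4, right 3 to d4 — 6 moves in all.
Check: all required cells visited.

a1 -> a2 -> a3 -> a4 -> b4 -> c4 -> d4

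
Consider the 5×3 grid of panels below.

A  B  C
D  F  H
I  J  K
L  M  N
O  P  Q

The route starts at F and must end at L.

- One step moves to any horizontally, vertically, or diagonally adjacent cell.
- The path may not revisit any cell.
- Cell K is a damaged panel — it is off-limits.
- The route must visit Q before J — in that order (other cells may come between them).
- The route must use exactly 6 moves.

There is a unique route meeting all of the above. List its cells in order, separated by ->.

F -> I -> M -> Q -> N -> J -> L

The waypoints must appear in the order Q, J, with no cell reused.
Route from F: down-left to I, 2× down-right (reaching Q), up to N, up-left to J, down-left to L — 6 moves in all.
Check: order respected (Q at step 3, J at step 5); 6 moves as required.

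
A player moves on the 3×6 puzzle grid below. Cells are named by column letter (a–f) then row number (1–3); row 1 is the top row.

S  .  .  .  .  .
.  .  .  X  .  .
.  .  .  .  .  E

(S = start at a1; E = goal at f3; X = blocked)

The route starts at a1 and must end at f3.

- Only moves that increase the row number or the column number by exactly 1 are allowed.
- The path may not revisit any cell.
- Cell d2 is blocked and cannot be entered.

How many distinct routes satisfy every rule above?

A right/down-only route from a1 to f3 makes exactly 2 down-moves and 5 right-moves in some order.
With no other constraints that would be C(7,2) = 21 routes.
Subtract routes through each blocked cell (inclusion–exclusion for overlaps): − through d2: 12 → 9.
That gives 9 routes.

9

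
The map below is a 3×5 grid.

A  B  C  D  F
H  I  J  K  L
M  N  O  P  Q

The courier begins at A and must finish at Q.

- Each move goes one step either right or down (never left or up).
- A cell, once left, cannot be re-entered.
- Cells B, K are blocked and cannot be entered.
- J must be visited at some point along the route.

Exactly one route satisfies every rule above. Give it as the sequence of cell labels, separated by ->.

A -> H -> I -> J -> O -> P -> Q

Moves only go right or down, so the column and row indices never decrease.
Route from A: down to H, 2× right (reaching J), down to O, 2× right (reaching Q) — 6 moves in all.
Check: all required cells visited.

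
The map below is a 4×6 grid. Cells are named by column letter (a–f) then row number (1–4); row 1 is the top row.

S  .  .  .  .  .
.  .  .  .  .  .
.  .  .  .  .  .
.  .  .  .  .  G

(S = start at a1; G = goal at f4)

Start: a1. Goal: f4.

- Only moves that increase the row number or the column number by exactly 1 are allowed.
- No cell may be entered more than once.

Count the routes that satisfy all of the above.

A right/down-only route from a1 to f4 makes exactly 3 down-moves and 5 right-moves in some order.
With no other constraints that would be C(8,3) = 56 routes.
That gives 56 routes.

56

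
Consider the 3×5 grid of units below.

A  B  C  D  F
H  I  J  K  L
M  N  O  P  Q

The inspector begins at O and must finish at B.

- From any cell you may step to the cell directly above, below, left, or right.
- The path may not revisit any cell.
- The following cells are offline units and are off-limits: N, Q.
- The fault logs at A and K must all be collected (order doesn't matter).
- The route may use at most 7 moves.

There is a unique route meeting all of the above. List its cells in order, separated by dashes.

O - P - K - J - I - H - A - B

Any route must reach A and K and still end at B within 7 moves, so the order of the required stops is forced.
Route from O: right to P, up to K, 3× left (reaching H), up to A, right to B — 7 moves in all.
Check: all required cells visited; 7 ≤ 7 moves.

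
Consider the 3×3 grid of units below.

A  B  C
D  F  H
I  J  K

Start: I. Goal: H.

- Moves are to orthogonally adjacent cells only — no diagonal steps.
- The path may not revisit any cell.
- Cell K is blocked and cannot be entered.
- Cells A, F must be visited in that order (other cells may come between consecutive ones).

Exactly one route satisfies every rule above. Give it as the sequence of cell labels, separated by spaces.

The waypoints must appear in the order A, F, with no cell reused.
Route from I: up 2 to A, right 1 to B, down 1 to F, right 1 to H — 5 moves in all.
Check: order respected (A at step 2, F at step 4).

I D A B F H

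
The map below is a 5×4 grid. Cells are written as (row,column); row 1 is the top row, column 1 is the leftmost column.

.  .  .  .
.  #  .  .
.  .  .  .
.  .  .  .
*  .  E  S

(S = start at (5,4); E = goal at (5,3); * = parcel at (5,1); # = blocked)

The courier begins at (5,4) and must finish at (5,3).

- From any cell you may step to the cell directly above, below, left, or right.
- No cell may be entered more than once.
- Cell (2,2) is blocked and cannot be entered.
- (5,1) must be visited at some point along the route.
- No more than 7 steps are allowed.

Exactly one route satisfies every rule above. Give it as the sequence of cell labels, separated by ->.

Any route must reach (5,1) and still end at (5,3) within 7 moves, so the order of the required stops is forced.
Route from (5,4): up 1 to (4,4), left 3 to (4,1), down 1 to (5,1), right 2 to (5,3) — 7 moves in all.
Check: all required cells visited; 7 ≤ 7 moves.

(5,4) -> (4,4) -> (4,3) -> (4,2) -> (4,1) -> (5,1) -> (5,2) -> (5,3)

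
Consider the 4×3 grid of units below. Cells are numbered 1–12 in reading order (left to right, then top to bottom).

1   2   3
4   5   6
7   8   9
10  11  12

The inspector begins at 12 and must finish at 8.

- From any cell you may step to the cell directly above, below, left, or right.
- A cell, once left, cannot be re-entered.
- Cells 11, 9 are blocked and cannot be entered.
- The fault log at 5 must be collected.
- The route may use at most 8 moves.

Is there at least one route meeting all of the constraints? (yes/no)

The blocked cells wall 5 off from 12 completely — no sequence of moves reaches it at all, so no route can satisfy the rules.

no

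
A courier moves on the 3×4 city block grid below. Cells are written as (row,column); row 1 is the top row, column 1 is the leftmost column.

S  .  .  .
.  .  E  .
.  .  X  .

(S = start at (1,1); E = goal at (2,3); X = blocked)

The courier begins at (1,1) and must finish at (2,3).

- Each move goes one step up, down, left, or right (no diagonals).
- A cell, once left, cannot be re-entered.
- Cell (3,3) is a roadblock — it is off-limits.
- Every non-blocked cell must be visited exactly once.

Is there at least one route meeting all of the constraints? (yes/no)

Cell (3,4) has only one open neighbour but is neither the start nor the goal, so a Hamiltonian route would have to both enter and leave it through the same neighbour — impossible without revisiting.

no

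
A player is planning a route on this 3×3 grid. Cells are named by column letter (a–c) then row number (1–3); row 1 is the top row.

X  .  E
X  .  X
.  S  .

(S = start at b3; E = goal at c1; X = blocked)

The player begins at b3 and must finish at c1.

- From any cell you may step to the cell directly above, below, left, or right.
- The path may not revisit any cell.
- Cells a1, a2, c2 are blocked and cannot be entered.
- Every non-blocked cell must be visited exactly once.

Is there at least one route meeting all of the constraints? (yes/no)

Cell a3 has only one open neighbour but is neither the start nor the goal, so a Hamiltonian route would have to both enter and leave it through the same neighbour — impossible without revisiting.

no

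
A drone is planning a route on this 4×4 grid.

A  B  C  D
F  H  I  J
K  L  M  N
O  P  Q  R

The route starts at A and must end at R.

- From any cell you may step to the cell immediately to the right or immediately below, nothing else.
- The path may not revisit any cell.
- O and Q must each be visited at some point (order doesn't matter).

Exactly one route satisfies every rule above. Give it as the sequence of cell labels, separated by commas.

Moves only go right or down, so the column and row indices never decrease.
Route from A: down 3 to O, right 3 to R — 6 moves in all.
Check: all required cells visited.

A, F, K, O, P, Q, R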